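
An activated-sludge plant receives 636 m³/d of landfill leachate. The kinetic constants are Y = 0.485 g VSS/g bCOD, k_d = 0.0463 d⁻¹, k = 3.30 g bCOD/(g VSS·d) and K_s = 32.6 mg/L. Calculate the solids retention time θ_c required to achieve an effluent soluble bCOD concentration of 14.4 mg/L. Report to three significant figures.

From 1/θ_c = Y·k·S/(K_s + S) − k_d: Y·k·S/(K_s+S) = 0.485 × 3.30 × 14.4 / (32.6 + 14.4) = 0.4904 d⁻¹.
θ_c = 1/(μ − k_d) = 1/(0.4904 − 0.0463) = 1/0.4441 = 2.252 d.

θ_c ≈ 2.25 d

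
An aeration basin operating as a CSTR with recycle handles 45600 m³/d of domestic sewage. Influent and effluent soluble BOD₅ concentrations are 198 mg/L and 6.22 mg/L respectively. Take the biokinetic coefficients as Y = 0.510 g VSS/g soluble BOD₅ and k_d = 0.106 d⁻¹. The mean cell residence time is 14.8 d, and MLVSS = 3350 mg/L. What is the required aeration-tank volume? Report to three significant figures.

V ≈ 7670 m³

Steady-state biomass mass balance: V·X·(1 + k_d·θ_c) = Y·Q·(S₀ − S)·θ_c, so V = 0.510 × 45600 × (198 − 6.22) × 14.8 / [3350 × (1 + 0.106 × 14.8)] = 6.6×10^7 / 8605 = 7671 m³.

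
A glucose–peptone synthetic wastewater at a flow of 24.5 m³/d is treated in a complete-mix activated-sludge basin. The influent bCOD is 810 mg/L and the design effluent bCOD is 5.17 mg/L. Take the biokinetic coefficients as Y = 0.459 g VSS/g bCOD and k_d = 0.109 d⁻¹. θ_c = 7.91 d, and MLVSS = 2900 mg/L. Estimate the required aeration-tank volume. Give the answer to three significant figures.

Rearranging the biomass balance for a CMAS with decay, V = Y·Q·ΔS·θ_c / [X·(1+k_d θ_c)] = 0.459 × 24.5 × (810 − 5.17) × 7.91 / [2900 × (1 + 0.109 × 7.91)] = 7.16×10^4 / 5400 = 13.26 m³.

V ≈ 13.3 m³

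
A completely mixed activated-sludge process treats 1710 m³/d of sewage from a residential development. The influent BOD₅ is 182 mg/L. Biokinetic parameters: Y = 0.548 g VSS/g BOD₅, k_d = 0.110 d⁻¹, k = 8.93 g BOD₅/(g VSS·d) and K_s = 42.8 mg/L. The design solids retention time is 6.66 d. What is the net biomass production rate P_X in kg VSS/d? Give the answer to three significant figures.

P_X ≈ 97.1 kg VSS/d

Effluent substrate depends only on kinetics and SRT: S = K_s(1 + k_d θ_c) / [θ_c(Yk − k_d) − 1] = 42.8 × (1 + 0.110 × 6.66) / [6.66 × (0.548 × 8.93 − 0.110) − 1] = 74.16 / 30.86 = 2.403 mg/L.
Y_obs = Y / (1 + k_d θ_c) = 0.548 / (1 + 0.110 × 6.66) = 0.548 / 1.733 = 0.3163.
Mass of BOD₅ removed per day: Q(S₀ − S) = 1710 × 179.6 g/m³ = 307.1 kg/d.
Biomass produced: P_X = Y_obs·Q·ΔS = 0.3163 × 307.1 ≈ 97.14 kg VSS/d.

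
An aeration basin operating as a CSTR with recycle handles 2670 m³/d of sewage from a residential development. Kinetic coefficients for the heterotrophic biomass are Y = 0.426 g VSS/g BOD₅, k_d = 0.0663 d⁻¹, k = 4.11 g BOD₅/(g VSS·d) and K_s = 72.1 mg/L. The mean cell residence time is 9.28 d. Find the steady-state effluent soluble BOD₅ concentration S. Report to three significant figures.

S ≈ 7.96 mg/L

Effluent substrate depends only on kinetics and SRT: S = K_s(1 + k_d θ_c) / [θ_c(Yk − k_d) − 1] = 72.1 × (1 + 0.0663 × 9.28) / [9.28 × (0.426 × 4.11 − 0.0663) − 1] = 116.5 / 14.63 = 7.959 mg/L.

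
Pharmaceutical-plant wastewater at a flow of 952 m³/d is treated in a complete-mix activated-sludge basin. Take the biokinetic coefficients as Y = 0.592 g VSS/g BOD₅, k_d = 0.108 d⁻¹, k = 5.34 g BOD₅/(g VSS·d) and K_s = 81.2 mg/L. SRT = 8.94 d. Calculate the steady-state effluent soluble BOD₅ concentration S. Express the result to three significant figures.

For a completely mixed reactor with recycle the Lawrence–McCarty relation gives S = K_s·(1 + k_d·θ_c) / [θ_c·(Y·k − k_d) − 1] = 81.2 × (1 + 0.108 × 8.94) / [8.94 × (0.592 × 5.34 − 0.108) − 1] = 159.6 / 26.30 = 6.069 mg/L.

S ≈ 6.07 mg/L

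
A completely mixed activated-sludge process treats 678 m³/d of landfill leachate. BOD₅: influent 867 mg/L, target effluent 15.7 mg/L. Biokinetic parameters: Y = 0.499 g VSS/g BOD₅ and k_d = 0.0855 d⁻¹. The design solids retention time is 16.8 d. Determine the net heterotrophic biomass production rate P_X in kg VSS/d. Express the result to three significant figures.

Observed yield with endogenous decay: Y_obs = Y / (1 + k_d·θ_c) = 0.499 / (1 + 0.0855 × 16.8) = 0.499 / 2.436 = 0.2048 g VSS/g BOD₅.
Substrate removed = Q·(S₀ − S) = 678 m³/d × (867 − 15.7) g/m³ = 5.77×10^5 g/d = 577.2 kg/d.
Biomass produced: P_X = Y_obs·Q·ΔS = 0.2048 × 577.2 ≈ 118.2 kg VSS/d.

P_X ≈ 118 kg VSS/d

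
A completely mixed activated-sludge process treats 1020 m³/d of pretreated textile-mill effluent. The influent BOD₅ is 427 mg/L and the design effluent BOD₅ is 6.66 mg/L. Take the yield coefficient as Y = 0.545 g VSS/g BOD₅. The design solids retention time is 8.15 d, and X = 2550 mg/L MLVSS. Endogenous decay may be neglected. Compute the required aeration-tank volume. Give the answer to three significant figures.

With k_d = 0 the design equation reduces to V = Y Q (S₀−S) θ_c / X = 0.545 × 1020 × (427 − 6.66) × 8.15 / 2550 = 746.8 m³.

V ≈ 747 m³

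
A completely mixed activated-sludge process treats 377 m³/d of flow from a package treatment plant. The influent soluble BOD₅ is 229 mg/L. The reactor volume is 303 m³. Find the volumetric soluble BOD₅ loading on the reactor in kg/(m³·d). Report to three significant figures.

L_v ≈ 0.285 kg soluble BOD₅/(m³·d)

L_v = Q S₀ / V = 377 × 229 × 10⁻³ / 303.0 = 0.2849 kg/(m³·d).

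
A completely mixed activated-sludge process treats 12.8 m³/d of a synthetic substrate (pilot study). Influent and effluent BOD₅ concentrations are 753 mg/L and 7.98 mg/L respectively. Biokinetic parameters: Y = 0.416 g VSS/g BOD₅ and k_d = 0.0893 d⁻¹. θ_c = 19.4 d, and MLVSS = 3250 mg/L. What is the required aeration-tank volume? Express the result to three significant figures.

V ≈ 8.67 m³

Rearranging the biomass balance for a CMAS with decay, V = Y·Q·ΔS·θ_c / [X·(1+k_d θ_c)] = 0.416 × 12.8 × (753 − 7.98) × 19.4 / [3250 × (1 + 0.0893 × 19.4)] = 7.7×10^4 / 8880 = 8.666 m³.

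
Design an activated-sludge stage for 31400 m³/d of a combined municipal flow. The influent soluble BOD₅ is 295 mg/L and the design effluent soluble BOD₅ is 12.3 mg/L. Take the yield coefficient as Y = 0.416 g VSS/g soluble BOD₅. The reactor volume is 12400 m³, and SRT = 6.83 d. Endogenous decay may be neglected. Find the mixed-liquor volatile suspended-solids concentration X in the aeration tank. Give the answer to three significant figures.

X ≈ 2030 mg/L

Without decay, X = Y Q (S₀−S) θ_c / V = 0.416 × 31400 × (295 − 12.3) × 6.83 / 12400 = 2034 mg/L.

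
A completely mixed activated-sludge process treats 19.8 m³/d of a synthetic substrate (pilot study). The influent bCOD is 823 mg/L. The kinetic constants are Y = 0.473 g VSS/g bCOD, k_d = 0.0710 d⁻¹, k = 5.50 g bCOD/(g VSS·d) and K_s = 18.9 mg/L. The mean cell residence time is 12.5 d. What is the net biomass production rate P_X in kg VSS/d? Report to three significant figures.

P_X ≈ 4.08 kg VSS/d

For a completely mixed reactor with recycle the Lawrence–McCarty relation gives S = K_s·(1 + k_d·θ_c) / [θ_c·(Y·k − k_d) − 1] = 18.9 × (1 + 0.0710 × 12.5) / [12.5 × (0.473 × 5.50 − 0.0710) − 1] = 35.67 / 30.63 = 1.165 mg/L.
The observed yield is Y_obs = Y/(1 + k_d·θ_c) = 0.473 / (1 + 0.0710 × 12.5) = 0.473 / 1.887 = 0.2506 g VSS per g bCOD removed.
Q·(S₀ − S) = 19.8 × (823 − 1.16) × 10⁻³ = 16.27 kg/d removed.
Net biomass production P_X = Y_obs × Q·(S₀ − S) = 0.2506 × 16.27 = 4.078 kg VSS/d.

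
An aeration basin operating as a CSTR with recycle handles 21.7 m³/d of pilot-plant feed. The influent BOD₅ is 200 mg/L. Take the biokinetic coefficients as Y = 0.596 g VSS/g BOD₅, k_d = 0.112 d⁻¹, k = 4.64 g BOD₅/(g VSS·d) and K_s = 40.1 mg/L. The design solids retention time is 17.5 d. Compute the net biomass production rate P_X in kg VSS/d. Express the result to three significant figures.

P_X ≈ 0.862 kg VSS/d

From the Monod/SRT balance for a CMAS, S = K_s·(1+k_d θ_c)/[θ_c·(Y k − k_d) − 1] = 40.1 × (1 + 0.112 × 17.5) / [17.5 × (0.596 × 4.64 − 0.112) − 1] = 118.7 / 45.44 = 2.612 mg/L.
The observed yield is Y_obs = Y/(1 + k_d·θ_c) = 0.596 / (1 + 0.112 × 17.5) = 0.596 / 2.960 = 0.2014 g VSS per g BOD₅ removed.
Substrate removed = Q·(S₀ − S) = 21.7 m³/d × (200 − 2.61) g/m³ = 4.28×10^3 g/d = 4.283 kg/d.
P_X = Y_obs · Q(S₀ − S) = 0.2014 × 4.283 = 0.8625 kg VSS/d.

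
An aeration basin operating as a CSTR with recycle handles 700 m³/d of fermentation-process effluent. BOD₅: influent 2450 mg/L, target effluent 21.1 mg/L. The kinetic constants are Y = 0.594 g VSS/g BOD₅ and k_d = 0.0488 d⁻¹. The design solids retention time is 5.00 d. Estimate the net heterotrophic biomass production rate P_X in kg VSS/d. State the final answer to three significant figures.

Correct the yield for decay: Y_obs = Y/(1 + k_d θ_c) = 0.594 / (1 + 0.0488 × 5.00) = 0.594 / 1.244 = 0.4775.
ΔS = 2450 − 21.1 = 2429 mg/L, so the substrate removal rate is 700 × 2429/1000 = 1700 kg BOD₅/d.
Biomass produced: P_X = Y_obs·Q·ΔS = 0.4775 × 1700 ≈ 811.8 kg VSS/d.

P_X ≈ 812 kg VSS/d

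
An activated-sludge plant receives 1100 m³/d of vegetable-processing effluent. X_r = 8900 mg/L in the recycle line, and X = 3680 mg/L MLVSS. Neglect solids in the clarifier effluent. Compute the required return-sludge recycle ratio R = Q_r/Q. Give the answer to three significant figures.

Solids balance on the clarifier gives (1+R)X = R·X_r, so R = X/(X_r − X) = 3680 / (8900 − 3680) = 0.7050.

R ≈ 0.705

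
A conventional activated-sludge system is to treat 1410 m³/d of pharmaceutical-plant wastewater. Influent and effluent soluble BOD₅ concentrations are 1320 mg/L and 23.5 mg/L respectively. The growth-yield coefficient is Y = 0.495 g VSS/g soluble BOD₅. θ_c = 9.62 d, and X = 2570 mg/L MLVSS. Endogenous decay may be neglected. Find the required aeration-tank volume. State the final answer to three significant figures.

With k_d = 0 the design equation reduces to V = Y Q (S₀−S) θ_c / X = 0.495 × 1410 × (1320 − 23.5) × 9.62 / 2570 = 3387 m³.

V ≈ 3390 m³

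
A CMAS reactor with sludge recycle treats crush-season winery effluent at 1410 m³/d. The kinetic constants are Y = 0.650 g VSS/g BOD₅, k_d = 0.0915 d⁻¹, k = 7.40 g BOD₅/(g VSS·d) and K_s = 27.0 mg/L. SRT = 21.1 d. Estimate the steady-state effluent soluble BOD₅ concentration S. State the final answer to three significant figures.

Effluent substrate depends only on kinetics and SRT: S = K_s(1 + k_d θ_c) / [θ_c(Yk − k_d) − 1] = 27.0 × (1 + 0.0915 × 21.1) / [21.1 × (0.650 × 7.40 − 0.0915) − 1] = 79.13 / 98.56 = 0.8028 mg/L.

S ≈ 0.803 mg/L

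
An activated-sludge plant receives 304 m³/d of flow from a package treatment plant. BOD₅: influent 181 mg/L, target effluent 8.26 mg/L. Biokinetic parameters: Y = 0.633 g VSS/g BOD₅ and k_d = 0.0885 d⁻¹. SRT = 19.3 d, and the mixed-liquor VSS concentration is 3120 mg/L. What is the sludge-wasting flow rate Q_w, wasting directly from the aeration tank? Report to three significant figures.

Rearranging the biomass balance for a CMAS with decay, V = Y·Q·ΔS·θ_c / [X·(1+k_d θ_c)] = 0.633 × 304 × (181 − 8.26) × 19.3 / [3120 × (1 + 0.0885 × 19.3)] = 6.42×10^5 / 8449 = 75.93 m³.
With mixed-liquor wasting, θ_c = V/Q_w, so Q_w = V/θ_c = 75.93/19.3 = 3.934 m³/d.

Q_w ≈ 3.93 m³/d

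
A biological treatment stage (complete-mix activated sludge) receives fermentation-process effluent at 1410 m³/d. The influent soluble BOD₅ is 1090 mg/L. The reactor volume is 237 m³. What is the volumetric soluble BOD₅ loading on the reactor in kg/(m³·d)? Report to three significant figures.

Volumetric loading L_v = Q·S₀ / V = 1410 × 1090 g/m³ / 237.0 m³ = 6485 g/(m³·d) = 6.485 kg soluble BOD₅/(m³·d).

L_v ≈ 6.48 kg soluble BOD₅/(m³·d)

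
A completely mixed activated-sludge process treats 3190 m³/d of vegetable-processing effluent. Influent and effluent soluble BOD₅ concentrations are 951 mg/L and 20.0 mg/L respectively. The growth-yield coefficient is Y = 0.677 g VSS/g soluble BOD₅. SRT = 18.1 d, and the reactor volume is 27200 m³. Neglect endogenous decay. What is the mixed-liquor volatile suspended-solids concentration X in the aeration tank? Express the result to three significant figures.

Without decay, X = Y Q (S₀−S) θ_c / V = 0.677 × 3190 × (951 − 20.0) × 18.1 / 27200 = 1338 mg/L.

X ≈ 1340 mg/L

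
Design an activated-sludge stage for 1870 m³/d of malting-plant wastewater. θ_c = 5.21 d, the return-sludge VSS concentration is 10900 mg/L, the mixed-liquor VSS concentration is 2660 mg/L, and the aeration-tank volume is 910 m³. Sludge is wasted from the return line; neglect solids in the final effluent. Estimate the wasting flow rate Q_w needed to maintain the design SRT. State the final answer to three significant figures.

Q_w ≈ 42.6 m³/d

Wasting from the return line (neglecting effluent solids): Q_w = V·X / (θ_c·X_r) = 910.0 × 2660 / (5.21 × 10900) = 42.62 m³/d.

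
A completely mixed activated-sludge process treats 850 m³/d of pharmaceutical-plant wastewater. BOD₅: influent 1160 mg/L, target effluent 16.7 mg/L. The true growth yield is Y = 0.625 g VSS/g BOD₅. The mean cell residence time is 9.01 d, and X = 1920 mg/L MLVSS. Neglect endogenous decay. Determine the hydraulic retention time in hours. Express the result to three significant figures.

Biomass mass balance (decay neglected): V·X = Y·Q·(S₀ − S)·θ_c, so V = 0.625 × 850 × (1160 − 16.7) × 9.01 / 1920 = 2850 m³.
HRT = V/Q = 2850 m³ / 850 m³·d⁻¹ = 3.353 d × 24 = 80.48 h.

τ ≈ 80.5 h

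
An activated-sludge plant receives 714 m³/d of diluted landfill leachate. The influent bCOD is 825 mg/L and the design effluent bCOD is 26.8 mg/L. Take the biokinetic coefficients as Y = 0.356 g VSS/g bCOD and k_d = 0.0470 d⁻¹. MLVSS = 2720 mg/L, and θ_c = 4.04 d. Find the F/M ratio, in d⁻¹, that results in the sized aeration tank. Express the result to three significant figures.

Rearranging the biomass balance for a CMAS with decay, V = Y·Q·ΔS·θ_c / [X·(1+k_d θ_c)] = 0.356 × 714 × (825 − 26.8) × 4.04 / [2720 × (1 + 0.0470 × 4.04)] = 8.2×10^5 / 3236 = 253.3 m³.
Food-to-microorganism ratio F/M = Q S₀ / (V X) = 714 × 825 / (253.3 × 2720) = 0.8551 d⁻¹.

F/M ≈ 0.855 d⁻¹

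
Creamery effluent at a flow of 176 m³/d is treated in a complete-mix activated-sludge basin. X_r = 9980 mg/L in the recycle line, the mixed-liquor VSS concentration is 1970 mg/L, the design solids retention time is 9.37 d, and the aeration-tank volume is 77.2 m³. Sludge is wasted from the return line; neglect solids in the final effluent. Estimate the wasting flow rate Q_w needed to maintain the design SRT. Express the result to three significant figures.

Q_w ≈ 1.63 m³/d

Q_w = (V·X)/(θ_c X_r) = 77.20 × 1970 / (9.37 × 9980) = 1.626 m³/d.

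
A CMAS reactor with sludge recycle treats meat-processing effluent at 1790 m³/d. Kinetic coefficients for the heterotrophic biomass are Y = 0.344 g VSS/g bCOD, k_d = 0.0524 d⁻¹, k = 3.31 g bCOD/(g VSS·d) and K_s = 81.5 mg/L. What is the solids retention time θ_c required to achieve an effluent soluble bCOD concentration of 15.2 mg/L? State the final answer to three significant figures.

θ_c ≈ 7.90 d

At the target effluent, Y k S/(K_s+S) = 0.344×3.31×15.2/96.70 = 0.1790 d⁻¹.
1/θ_c = 0.1790 − 0.0524 = 0.1266 d⁻¹, so θ_c = 7.900 d.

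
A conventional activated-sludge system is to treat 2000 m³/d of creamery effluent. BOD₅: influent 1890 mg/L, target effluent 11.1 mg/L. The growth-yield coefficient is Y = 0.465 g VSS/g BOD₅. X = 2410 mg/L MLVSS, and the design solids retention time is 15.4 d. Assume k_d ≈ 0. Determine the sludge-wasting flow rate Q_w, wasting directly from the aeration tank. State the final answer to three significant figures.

Biomass mass balance (decay neglected): V·X = Y·Q·(S₀ − S)·θ_c, so V = 0.465 × 2000 × (1890 − 11.1) × 15.4 / 2410 = 11166 m³.
Wasting from the aeration tank: Q_w = V / θ_c = 11166 / 15.4 = 725.1 m³/d.

Q_w ≈ 725 m³/d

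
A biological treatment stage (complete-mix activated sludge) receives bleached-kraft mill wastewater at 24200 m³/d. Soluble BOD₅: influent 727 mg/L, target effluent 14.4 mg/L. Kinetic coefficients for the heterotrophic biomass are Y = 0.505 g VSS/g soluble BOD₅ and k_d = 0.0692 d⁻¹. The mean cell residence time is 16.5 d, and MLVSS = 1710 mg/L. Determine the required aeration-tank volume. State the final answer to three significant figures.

V ≈ 39200 m³

From the SRT design equation V = Y Q (S₀−S) θ_c / [X (1 + k_d θ_c)] = 0.505 × 24200 × (727 − 14.4) × 16.5 / [1710 × (1 + 0.0692 × 16.5)] = 1.44×10^8 / 3662 = 39234 m³.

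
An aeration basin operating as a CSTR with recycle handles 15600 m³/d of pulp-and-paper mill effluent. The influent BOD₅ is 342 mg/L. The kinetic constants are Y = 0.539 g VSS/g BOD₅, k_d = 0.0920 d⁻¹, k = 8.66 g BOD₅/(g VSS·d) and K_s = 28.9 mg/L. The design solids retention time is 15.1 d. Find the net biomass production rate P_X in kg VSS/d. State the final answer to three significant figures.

Effluent substrate depends only on kinetics and SRT: S = K_s(1 + k_d θ_c) / [θ_c(Yk − k_d) − 1] = 28.9 × (1 + 0.0920 × 15.1) / [15.1 × (0.539 × 8.66 − 0.0920) − 1] = 69.05 / 68.09 = 1.014 mg/L.
Observed yield with endogenous decay: Y_obs = Y / (1 + k_d·θ_c) = 0.539 / (1 + 0.0920 × 15.1) = 0.539 / 2.389 = 0.2256 g VSS/g BOD₅.
ΔS = 342 − 1.01 = 341.0 mg/L, so the substrate removal rate is 15600 × 341.0/1000 = 5319 kg BOD₅/d.
So the net sludge growth is P_X = 0.2256 × 5319 = 1200 kg VSS/d.

P_X ≈ 1200 kg VSS/d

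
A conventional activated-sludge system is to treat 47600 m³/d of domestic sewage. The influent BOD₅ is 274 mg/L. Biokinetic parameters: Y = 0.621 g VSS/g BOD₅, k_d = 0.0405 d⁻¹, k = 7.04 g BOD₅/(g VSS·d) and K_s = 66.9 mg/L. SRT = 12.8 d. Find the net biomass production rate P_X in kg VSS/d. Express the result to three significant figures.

P_X ≈ 5300 kg VSS/d

For a completely mixed reactor with recycle the Lawrence–McCarty relation gives S = K_s·(1 + k_d·θ_c) / [θ_c·(Y·k − k_d) − 1] = 66.9 × (1 + 0.0405 × 12.8) / [12.8 × (0.621 × 7.04 − 0.0405) − 1] = 101.6 / 54.44 = 1.866 mg/L.
Observed yield with endogenous decay: Y_obs = Y / (1 + k_d·θ_c) = 0.621 / (1 + 0.0405 × 12.8) = 0.621 / 1.518 = 0.4090 g VSS/g BOD₅.
Q·(S₀ − S) = 47600 × (274 − 1.87) × 10⁻³ = 12953 kg/d removed.
P_X = Y_obs · Q(S₀ − S) = 0.4090 × 12953 = 5298 kg VSS/d.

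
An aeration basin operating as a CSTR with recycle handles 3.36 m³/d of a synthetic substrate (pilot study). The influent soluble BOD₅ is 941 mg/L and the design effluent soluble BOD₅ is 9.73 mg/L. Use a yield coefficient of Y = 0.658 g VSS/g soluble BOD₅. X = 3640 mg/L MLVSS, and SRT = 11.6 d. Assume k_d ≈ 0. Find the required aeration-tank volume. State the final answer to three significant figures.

V ≈ 6.56 m³

Biomass mass balance (decay neglected): V·X = Y·Q·(S₀ − S)·θ_c, so V = 0.658 × 3.36 × (941 − 9.73) × 11.6 / 3640 = 6.561 m³.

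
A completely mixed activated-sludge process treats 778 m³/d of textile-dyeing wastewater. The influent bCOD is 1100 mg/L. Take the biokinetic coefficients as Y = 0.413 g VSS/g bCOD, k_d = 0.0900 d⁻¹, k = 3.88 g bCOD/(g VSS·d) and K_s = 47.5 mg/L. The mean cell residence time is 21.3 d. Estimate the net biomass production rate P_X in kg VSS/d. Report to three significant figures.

P_X ≈ 121 kg VSS/d

Effluent substrate depends only on kinetics and SRT: S = K_s(1 + k_d θ_c) / [θ_c(Yk − k_d) − 1] = 47.5 × (1 + 0.0900 × 21.3) / [21.3 × (0.413 × 3.88 − 0.0900) − 1] = 138.6 / 31.21 = 4.439 mg/L.
Correct the yield for decay: Y_obs = Y/(1 + k_d θ_c) = 0.413 / (1 + 0.0900 × 21.3) = 0.413 / 2.917 = 0.1416.
Mass of bCOD removed per day: Q(S₀ − S) = 778 × 1096 g/m³ = 852.3 kg/d.
Net biomass production P_X = Y_obs × Q·(S₀ − S) = 0.1416 × 852.3 = 120.7 kg VSS/d.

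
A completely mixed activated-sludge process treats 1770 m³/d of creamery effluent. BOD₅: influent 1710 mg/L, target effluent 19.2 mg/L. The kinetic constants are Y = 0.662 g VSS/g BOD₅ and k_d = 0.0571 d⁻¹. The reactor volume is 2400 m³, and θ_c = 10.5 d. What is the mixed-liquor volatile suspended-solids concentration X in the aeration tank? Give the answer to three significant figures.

X = Y·Q·ΔS·θ_c / [V·(1 + k_d θ_c)] = 0.662 × 1770 × (1710 − 19.2) × 10.5 / [2400 × (1 + 0.0571 × 10.5)] = 5419 mg/L.

X ≈ 5420 mg/L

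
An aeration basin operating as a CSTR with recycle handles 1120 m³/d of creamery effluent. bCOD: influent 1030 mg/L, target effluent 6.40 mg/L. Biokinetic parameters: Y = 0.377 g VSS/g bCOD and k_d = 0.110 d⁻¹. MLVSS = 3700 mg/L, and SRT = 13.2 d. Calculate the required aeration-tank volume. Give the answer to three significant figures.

V ≈ 629 m³

From the SRT design equation V = Y Q (S₀−S) θ_c / [X (1 + k_d θ_c)] = 0.377 × 1120 × (1030 − 6.40) × 13.2 / [3700 × (1 + 0.110 × 13.2)] = 5.71×10^6 / 9072 = 628.8 m³.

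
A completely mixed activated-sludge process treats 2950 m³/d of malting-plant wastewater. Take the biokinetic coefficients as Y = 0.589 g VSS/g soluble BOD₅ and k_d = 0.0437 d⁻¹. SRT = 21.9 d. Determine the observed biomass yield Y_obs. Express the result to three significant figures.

Y_obs ≈ 0.301 g VSS/g soluble BOD₅

Observed yield with endogenous decay: Y_obs = Y / (1 + k_d·θ_c) = 0.589 / (1 + 0.0437 × 21.9) = 0.589 / 1.957 = 0.3010 g VSS/g soluble BOD₅.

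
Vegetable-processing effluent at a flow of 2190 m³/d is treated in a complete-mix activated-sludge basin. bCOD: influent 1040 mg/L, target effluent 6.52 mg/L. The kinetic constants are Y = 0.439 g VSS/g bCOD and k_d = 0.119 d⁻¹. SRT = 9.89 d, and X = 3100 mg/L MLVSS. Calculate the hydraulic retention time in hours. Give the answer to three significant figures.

τ ≈ 16.0 h

Rearranging the biomass balance for a CMAS with decay, V = Y·Q·ΔS·θ_c / [X·(1+k_d θ_c)] = 0.439 × 2190 × (1040 − 6.52) × 9.89 / [3100 × (1 + 0.119 × 9.89)] = 9.83×10^6 / 6748 = 1456 m³.
Hydraulic retention time τ = V/Q = 1456 / 2190 = 0.6649 d = 15.96 h.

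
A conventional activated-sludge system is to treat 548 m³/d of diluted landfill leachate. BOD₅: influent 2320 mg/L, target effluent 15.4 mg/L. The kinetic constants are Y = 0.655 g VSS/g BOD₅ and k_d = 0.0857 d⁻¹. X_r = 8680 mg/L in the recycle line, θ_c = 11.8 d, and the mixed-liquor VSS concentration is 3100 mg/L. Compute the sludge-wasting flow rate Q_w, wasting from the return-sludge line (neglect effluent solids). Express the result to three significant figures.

Steady-state biomass mass balance: V·X·(1 + k_d·θ_c) = Y·Q·(S₀ − S)·θ_c, so V = 0.655 × 548 × (2320 − 15.4) × 11.8 / [3100 × (1 + 0.0857 × 11.8)] = 9.76×10^6 / 6235 = 1566 m³.
θ_c = V·X/(Q_w·X_r) when wasting from the recycle, so Q_w = V·X/(θ_c·X_r) = 1566 × 3100 / (11.8 × 8680) = 47.38 m³/d.

Q_w ≈ 47.4 m³/d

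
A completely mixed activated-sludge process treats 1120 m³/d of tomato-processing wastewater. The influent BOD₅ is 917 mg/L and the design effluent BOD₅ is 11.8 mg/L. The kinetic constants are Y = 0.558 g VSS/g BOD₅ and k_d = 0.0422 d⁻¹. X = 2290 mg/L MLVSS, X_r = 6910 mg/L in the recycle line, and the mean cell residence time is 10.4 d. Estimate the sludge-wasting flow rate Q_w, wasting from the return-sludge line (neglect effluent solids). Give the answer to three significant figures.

Q_w ≈ 56.9 m³/d

Rearranging the biomass balance for a CMAS with decay, V = Y·Q·ΔS·θ_c / [X·(1+k_d θ_c)] = 0.558 × 1120 × (917 − 11.8) × 10.4 / [2290 × (1 + 0.0422 × 10.4)] = 5.88×10^6 / 3295 = 1786 m³.
θ_c = V·X/(Q_w·X_r) when wasting from the recycle, so Q_w = V·X/(θ_c·X_r) = 1786 × 2290 / (10.4 × 6910) = 56.90 m³/d.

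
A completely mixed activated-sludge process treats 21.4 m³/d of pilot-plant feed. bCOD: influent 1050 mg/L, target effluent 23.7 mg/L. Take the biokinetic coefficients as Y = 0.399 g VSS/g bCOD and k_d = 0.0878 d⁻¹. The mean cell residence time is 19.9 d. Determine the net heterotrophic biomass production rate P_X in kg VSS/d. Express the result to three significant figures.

P_X ≈ 3.19 kg VSS/d

Y_obs = Y / (1 + k_d θ_c) = 0.399 / (1 + 0.0878 × 19.9) = 0.399 / 2.747 = 0.1452.
ΔS = 1050 − 23.7 = 1026 mg/L, so the substrate removal rate is 21.4 × 1026/1000 = 21.96 kg bCOD/d.
P_X = Y_obs · Q(S₀ − S) = 0.1452 × 21.96 = 3.190 kg VSS/d.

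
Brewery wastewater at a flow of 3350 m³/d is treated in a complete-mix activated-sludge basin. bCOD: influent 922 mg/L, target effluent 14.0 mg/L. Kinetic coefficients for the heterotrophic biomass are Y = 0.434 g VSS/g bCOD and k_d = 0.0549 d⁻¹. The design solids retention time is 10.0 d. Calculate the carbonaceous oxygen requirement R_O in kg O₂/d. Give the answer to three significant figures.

The observed yield is Y_obs = Y/(1 + k_d·θ_c) = 0.434 / (1 + 0.0549 × 10.0) = 0.434 / 1.549 = 0.2802 g VSS per g bCOD removed.
Substrate removed = Q·(S₀ − S) = 3350 m³/d × (922 − 14.0) g/m³ = 3.04×10^6 g/d = 3042 kg/d.
P_X = Y_obs·Q·(S₀ − S) = 0.2802 × 3042 = 852.3 kg VSS/d.
R_O = Q·ΔS − 1.42 P_X = 3042 − 1210 = 1832 kg O₂/d.

R_O ≈ 1830 kg O₂/d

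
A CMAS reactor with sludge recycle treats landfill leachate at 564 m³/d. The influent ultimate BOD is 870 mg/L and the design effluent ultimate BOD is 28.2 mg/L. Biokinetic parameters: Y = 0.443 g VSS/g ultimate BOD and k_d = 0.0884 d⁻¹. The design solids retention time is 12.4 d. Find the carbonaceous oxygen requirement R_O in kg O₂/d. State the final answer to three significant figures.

R_O ≈ 332 kg O₂/d

Y_obs = Y / (1 + k_d θ_c) = 0.443 / (1 + 0.0884 × 12.4) = 0.443 / 2.096 = 0.2113.
ΔS = 870 − 28.2 = 841.8 mg/L, so the substrate removal rate is 564 × 841.8/1000 = 474.8 kg ultimate BOD/d.
Biomass synthesised: P_X = Y_obs × 474.8 = 100.3 kg VSS/d.
R_O = Q·ΔS − 1.42 P_X = 474.8 − 142.5 = 332.3 kg O₂/d.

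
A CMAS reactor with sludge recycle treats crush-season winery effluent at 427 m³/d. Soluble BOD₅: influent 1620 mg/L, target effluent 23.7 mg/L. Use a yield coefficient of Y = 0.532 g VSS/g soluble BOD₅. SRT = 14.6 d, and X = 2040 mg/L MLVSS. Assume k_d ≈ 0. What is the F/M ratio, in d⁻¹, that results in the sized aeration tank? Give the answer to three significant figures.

F/M ≈ 0.131 d⁻¹

Biomass mass balance (decay neglected): V·X = Y·Q·(S₀ − S)·θ_c, so V = 0.532 × 427 × (1620 − 23.7) × 14.6 / 2040 = 2595 m³.
Food-to-microorganism ratio F/M = Q S₀ / (V X) = 427 × 1620 / (2595 × 2040) = 0.1307 d⁻¹.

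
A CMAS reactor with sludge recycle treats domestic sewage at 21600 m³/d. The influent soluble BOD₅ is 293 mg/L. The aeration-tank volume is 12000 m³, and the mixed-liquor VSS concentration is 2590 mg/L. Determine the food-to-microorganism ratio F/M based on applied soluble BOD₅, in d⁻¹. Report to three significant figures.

F/M ≈ 0.204 d⁻¹

F/M = applied load / biomass = Q·S₀/(V·X) = 21600 × 293 / (12000 × 2590) = 0.2036 d⁻¹.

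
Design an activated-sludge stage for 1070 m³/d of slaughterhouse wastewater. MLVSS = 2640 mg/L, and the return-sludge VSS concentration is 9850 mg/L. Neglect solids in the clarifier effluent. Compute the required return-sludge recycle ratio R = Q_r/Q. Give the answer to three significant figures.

R ≈ 0.366

Mass balance around the secondary clarifier (neglecting effluent solids): R = X / (X_r − X) = 2640 / (9850 − 2640) = 0.3662.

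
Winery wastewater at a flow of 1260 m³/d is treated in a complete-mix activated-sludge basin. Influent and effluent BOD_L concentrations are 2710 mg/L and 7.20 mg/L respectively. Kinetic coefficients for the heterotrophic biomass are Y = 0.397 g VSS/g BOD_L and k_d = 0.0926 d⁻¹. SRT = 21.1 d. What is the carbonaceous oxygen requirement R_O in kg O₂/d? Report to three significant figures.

R_O ≈ 2760 kg O₂/d

The observed yield is Y_obs = Y/(1 + k_d·θ_c) = 0.397 / (1 + 0.0926 × 21.1) = 0.397 / 2.954 = 0.1344 g VSS per g BOD_L removed.
Mass of BOD_L removed per day: Q(S₀ − S) = 1260 × 2703 g/m³ = 3406 kg/d.
P_X = Y_obs·Q·(S₀ − S) = 0.1344 × 3406 = 457.7 kg VSS/d.
Carbonaceous O₂ demand = substrate oxidised − cell-mass equivalent = 3406 − 1.42 × 457.7 = 2756 kg O₂/d.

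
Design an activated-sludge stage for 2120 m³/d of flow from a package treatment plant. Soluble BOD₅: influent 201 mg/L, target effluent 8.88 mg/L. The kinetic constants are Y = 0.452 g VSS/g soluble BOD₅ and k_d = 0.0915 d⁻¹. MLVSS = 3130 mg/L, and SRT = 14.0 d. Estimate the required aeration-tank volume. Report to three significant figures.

V ≈ 361 m³

From the SRT design equation V = Y Q (S₀−S) θ_c / [X (1 + k_d θ_c)] = 0.452 × 2120 × (201 − 8.88) × 14.0 / [3130 × (1 + 0.0915 × 14.0)] = 2.58×10^6 / 7140 = 361.0 m³.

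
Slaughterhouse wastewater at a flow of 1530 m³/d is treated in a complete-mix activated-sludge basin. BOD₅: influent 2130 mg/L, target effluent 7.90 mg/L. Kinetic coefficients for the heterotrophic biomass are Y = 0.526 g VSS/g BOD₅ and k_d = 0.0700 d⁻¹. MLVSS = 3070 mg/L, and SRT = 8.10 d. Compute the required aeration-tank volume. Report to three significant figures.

V ≈ 2880 m³

Rearranging the biomass balance for a CMAS with decay, V = Y·Q·ΔS·θ_c / [X·(1+k_d θ_c)] = 0.526 × 1530 × (2130 − 7.90) × 8.10 / [3070 × (1 + 0.0700 × 8.10)] = 1.38×10^7 / 4811 = 2876 m³.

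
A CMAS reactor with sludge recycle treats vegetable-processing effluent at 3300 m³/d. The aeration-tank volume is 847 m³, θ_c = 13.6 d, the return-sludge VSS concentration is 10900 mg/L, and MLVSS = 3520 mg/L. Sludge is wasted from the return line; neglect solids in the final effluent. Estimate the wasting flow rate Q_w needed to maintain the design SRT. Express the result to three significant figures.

Q_w ≈ 20.1 m³/d

Q_w = (V·X)/(θ_c X_r) = 847.0 × 3520 / (13.6 × 10900) = 20.11 m³/d.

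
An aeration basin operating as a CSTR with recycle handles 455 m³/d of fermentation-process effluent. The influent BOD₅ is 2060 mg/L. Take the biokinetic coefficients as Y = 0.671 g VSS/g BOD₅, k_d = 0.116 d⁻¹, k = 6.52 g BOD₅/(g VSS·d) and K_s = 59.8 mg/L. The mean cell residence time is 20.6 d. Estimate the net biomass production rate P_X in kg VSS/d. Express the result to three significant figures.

For a completely mixed reactor with recycle the Lawrence–McCarty relation gives S = K_s·(1 + k_d·θ_c) / [θ_c·(Y·k − k_d) − 1] = 59.8 × (1 + 0.116 × 20.6) / [20.6 × (0.671 × 6.52 − 0.116) − 1] = 202.7 / 86.73 = 2.337 mg/L.
Y_obs = Y / (1 + k_d θ_c) = 0.671 / (1 + 0.116 × 20.6) = 0.671 / 3.390 = 0.1980.
ΔS = 2060 − 2.34 = 2058 mg/L, so the substrate removal rate is 455 × 2058/1000 = 936.2 kg BOD₅/d.
Net biomass production P_X = Y_obs × Q·(S₀ − S) = 0.1980 × 936.2 = 185.3 kg VSS/d.

P_X ≈ 185 kg VSS/d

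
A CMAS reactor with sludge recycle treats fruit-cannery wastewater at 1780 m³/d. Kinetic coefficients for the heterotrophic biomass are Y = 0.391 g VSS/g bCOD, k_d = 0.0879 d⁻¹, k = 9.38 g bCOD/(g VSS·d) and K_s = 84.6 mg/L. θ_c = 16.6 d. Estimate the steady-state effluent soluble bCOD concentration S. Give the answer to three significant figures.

For a completely mixed reactor with recycle the Lawrence–McCarty relation gives S = K_s·(1 + k_d·θ_c) / [θ_c·(Y·k − k_d) − 1] = 84.6 × (1 + 0.0879 × 16.6) / [16.6 × (0.391 × 9.38 − 0.0879) − 1] = 208.0 / 58.42 = 3.561 mg/L.

S ≈ 3.56 mg/L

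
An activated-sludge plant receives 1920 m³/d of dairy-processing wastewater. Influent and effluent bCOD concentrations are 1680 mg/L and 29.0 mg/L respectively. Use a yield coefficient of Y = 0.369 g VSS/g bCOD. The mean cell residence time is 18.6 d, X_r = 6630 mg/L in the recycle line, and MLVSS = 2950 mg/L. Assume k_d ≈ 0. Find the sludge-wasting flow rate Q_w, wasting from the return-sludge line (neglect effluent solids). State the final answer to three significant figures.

V·X = Y·Q·ΔS·θ_c gives V = 0.369 × 1920 × (1680 − 29.0) × 18.6 / 2950 = 7375 m³.
Wasting from the return line (neglecting effluent solids): Q_w = V·X / (θ_c·X_r) = 7375 × 2950 / (18.6 × 6630) = 176.4 m³/d.

Q_w ≈ 176 m³/d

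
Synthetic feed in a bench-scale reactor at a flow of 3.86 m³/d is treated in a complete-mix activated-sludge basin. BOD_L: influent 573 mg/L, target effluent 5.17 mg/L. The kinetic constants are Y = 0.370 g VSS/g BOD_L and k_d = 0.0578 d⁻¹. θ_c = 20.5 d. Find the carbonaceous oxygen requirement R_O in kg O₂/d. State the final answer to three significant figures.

The observed yield is Y_obs = Y/(1 + k_d·θ_c) = 0.370 / (1 + 0.0578 × 20.5) = 0.370 / 2.185 = 0.1693 g VSS per g BOD_L removed.
Mass of BOD_L removed per day: Q(S₀ − S) = 3.86 × 567.8 g/m³ = 2.192 kg/d.
Biomass synthesised: P_X = Y_obs × 2.192 = 0.3712 kg VSS/d.
Carbonaceous O₂ demand = substrate oxidised − cell-mass equivalent = 2.192 − 1.42 × 0.3712 = 1.665 kg O₂/d.

R_O ≈ 1.66 kg O₂/d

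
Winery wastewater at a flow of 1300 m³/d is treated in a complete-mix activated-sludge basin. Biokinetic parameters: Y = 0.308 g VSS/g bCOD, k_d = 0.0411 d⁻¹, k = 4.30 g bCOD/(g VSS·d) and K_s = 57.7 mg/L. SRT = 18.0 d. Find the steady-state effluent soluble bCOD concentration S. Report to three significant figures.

Effluent substrate depends only on kinetics and SRT: S = K_s(1 + k_d θ_c) / [θ_c(Yk − k_d) − 1] = 57.7 × (1 + 0.0411 × 18.0) / [18.0 × (0.308 × 4.30 − 0.0411) − 1] = 100.4 / 22.10 = 4.542 mg/L.

S ≈ 4.54 mg/L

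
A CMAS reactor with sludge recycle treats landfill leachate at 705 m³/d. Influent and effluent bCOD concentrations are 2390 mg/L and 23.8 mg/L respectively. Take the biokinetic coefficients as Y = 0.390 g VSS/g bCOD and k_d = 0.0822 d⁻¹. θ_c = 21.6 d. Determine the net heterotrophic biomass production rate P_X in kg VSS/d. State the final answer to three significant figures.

Observed yield with endogenous decay: Y_obs = Y / (1 + k_d·θ_c) = 0.390 / (1 + 0.0822 × 21.6) = 0.390 / 2.776 = 0.1405 g VSS/g bCOD.
Mass of bCOD removed per day: Q(S₀ − S) = 705 × 2366 g/m³ = 1668 kg/d.
So the net sludge growth is P_X = 0.1405 × 1668 = 234.4 kg VSS/d.

P_X ≈ 234 kg VSS/d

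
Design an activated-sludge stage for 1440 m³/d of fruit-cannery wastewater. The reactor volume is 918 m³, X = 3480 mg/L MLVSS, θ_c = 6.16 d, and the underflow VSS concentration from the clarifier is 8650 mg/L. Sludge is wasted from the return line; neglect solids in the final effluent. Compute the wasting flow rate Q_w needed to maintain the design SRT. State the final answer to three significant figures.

Q_w ≈ 60.0 m³/d

θ_c = V·X/(Q_w·X_r) when wasting from the recycle, so Q_w = V·X/(θ_c·X_r) = 918.0 × 3480 / (6.16 × 8650) = 59.95 m³/d.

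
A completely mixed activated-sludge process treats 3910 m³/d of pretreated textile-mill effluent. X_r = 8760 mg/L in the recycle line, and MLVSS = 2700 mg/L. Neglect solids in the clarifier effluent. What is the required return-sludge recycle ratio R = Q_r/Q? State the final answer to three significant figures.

R ≈ 0.446

R = Q_r/Q = X/(X_r − X) = 2700 / (8760 − 2700) = 0.4455.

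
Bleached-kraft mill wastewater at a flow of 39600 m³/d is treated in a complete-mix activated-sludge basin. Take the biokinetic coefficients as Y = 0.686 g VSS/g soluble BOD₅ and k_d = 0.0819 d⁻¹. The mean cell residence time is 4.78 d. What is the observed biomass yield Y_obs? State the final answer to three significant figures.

Y_obs ≈ 0.493 g VSS/g soluble BOD₅

The observed yield is Y_obs = Y/(1 + k_d·θ_c) = 0.686 / (1 + 0.0819 × 4.78) = 0.686 / 1.391 = 0.4930 g VSS per g soluble BOD₅ removed.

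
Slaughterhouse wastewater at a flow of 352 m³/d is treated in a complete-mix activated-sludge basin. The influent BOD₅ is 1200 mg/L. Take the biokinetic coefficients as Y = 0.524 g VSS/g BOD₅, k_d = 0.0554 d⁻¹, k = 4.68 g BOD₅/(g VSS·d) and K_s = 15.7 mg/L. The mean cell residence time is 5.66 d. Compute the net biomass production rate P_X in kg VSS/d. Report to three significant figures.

P_X ≈ 168 kg VSS/d

From the Monod/SRT balance for a CMAS, S = K_s·(1+k_d θ_c)/[θ_c·(Y k − k_d) − 1] = 15.7 × (1 + 0.0554 × 5.66) / [5.66 × (0.524 × 4.68 − 0.0554) − 1] = 20.62 / 12.57 = 1.641 mg/L.
Observed yield with endogenous decay: Y_obs = Y / (1 + k_d·θ_c) = 0.524 / (1 + 0.0554 × 5.66) = 0.524 / 1.314 = 0.3989 g VSS/g BOD₅.
Mass of BOD₅ removed per day: Q(S₀ − S) = 352 × 1198 g/m³ = 421.8 kg/d.
P_X = Y_obs · Q(S₀ − S) = 0.3989 × 421.8 = 168.3 kg VSS/d.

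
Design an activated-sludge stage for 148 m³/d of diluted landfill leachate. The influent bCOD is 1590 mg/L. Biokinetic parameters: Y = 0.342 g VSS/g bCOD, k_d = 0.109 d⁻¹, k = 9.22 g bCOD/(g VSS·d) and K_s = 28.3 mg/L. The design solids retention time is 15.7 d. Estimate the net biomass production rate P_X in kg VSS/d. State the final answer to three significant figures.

P_X ≈ 29.7 kg VSS/d

For a completely mixed reactor with recycle the Lawrence–McCarty relation gives S = K_s·(1 + k_d·θ_c) / [θ_c·(Y·k − k_d) − 1] = 28.3 × (1 + 0.109 × 15.7) / [15.7 × (0.342 × 9.22 − 0.109) − 1] = 76.73 / 46.79 = 1.640 mg/L.
Y_obs = Y / (1 + k_d θ_c) = 0.342 / (1 + 0.109 × 15.7) = 0.342 / 2.711 = 0.1261.
Substrate removed = Q·(S₀ − S) = 148 m³/d × (1590 − 1.64) g/m³ = 2.35×10^5 g/d = 235.1 kg/d.
P_X = Y_obs · Q(S₀ − S) = 0.1261 × 235.1 = 29.65 kg VSS/d.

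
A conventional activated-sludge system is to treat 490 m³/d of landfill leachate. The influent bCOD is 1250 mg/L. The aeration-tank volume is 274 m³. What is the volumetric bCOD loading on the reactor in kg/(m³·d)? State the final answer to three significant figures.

L_v = Q S₀ / V = 490 × 1250 × 10⁻³ / 274.0 = 2.235 kg/(m³·d).

L_v ≈ 2.24 kg bCOD/(m³·d)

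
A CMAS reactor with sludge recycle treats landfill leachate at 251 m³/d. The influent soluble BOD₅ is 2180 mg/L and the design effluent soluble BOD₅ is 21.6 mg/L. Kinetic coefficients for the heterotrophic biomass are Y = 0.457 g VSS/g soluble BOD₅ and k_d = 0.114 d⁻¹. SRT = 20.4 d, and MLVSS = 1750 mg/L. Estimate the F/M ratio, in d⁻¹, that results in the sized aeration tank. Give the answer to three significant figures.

From the SRT design equation V = Y Q (S₀−S) θ_c / [X (1 + k_d θ_c)] = 0.457 × 251 × (2180 − 21.6) × 20.4 / [1750 × (1 + 0.114 × 20.4)] = 5.05×10^6 / 5820 = 867.8 m³.
F/M = Q·S₀ / (V·X) = 251 × 2180 / (867.8 × 1750) = 0.3603 g soluble BOD₅·(g VSS·d)⁻¹.

F/M ≈ 0.360 d⁻¹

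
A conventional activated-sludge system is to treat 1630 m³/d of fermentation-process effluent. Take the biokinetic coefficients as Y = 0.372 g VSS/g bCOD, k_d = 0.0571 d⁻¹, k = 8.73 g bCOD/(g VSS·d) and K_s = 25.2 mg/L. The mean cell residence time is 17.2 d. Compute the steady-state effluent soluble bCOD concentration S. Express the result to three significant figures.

S ≈ 0.927 mg/L

For a completely mixed reactor with recycle the Lawrence–McCarty relation gives S = K_s·(1 + k_d·θ_c) / [θ_c·(Y·k − k_d) − 1] = 25.2 × (1 + 0.0571 × 17.2) / [17.2 × (0.372 × 8.73 − 0.0571) − 1] = 49.95 / 53.88 = 0.9271 mg/L.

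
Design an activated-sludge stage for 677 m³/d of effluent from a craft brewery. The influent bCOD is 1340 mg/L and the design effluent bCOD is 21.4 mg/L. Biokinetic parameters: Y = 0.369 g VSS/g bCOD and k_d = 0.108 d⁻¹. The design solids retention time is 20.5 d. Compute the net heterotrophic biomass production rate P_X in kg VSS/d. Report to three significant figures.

P_X ≈ 102 kg VSS/d

Observed yield with endogenous decay: Y_obs = Y / (1 + k_d·θ_c) = 0.369 / (1 + 0.108 × 20.5) = 0.369 / 3.214 = 0.1148 g VSS/g bCOD.
ΔS = 1340 − 21.4 = 1319 mg/L, so the substrate removal rate is 677 × 1319/1000 = 892.7 kg bCOD/d.
So the net sludge growth is P_X = 0.1148 × 892.7 = 102.5 kg VSS/d.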